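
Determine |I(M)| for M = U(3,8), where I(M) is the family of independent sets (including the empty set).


Independent sets of U(3,8) are all subsets of size <= 3.
Count = C(8,0) + C(8,1) + C(8,2) + C(8,3)
     = 1 + 8 + 28 + 56
     = 93.

93


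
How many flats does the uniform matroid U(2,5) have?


Flats of U(2,5): every subset of size < 2 is a flat, plus E itself.
Count = C(5,0) + C(5,1) + 1
     = 1 + 5 + 1
     = 7.

7


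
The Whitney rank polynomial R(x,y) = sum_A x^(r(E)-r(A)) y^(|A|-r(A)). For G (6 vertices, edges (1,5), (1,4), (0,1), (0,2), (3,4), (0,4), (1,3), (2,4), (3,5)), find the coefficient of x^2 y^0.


R(x,y) = sum over A in 2^E of x^(r(E)-r(A)) * y^(|A|-r(A)).
G has 6 vertices, 9 edges. r(E) = 5.
Enumerate all 2^9 = 512 subsets.
Count subsets with r(E)-r(A)=2 and |A|-r(A)=0: 80.

80


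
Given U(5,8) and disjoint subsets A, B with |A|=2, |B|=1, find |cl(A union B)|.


|A union B| = 2 + 1 = 3 (disjoint).
In U(5,8), cl(S) = S if |S| < 5, else cl(S) = E.
Since 3 < 5, cl(A union B) = A union B.
|cl(A union B)| = 3.

3


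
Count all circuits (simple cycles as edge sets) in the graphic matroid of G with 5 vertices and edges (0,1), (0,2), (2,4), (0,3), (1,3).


A circuit in a graphic matroid = edge set of a simple cycle.
G has 5 vertices and 5 edges.
Enumerating all minimal edge subsets forming cycles...
Total circuits found: 1.

1


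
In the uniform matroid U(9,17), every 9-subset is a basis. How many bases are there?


Bases of U(9,17) are all 9-element subsets of the 17-element ground set.
Number of bases = C(17,9).
C(17,9) = 24310.

24310


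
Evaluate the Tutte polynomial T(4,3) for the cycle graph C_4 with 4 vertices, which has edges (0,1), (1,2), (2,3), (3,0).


T(C_4; x,y) = x + x^2 + ... + x^(3) + y.
T(4,3) = 4^1 + 4^2 + 4^3 + 3
= 4 + 16 + 64 + 3
= 87.

87


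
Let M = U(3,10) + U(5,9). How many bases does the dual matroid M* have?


(M1+M2)* = M1* + M2*.
M1* = U(7,10), bases: C(10,7) = 120.
M2* = U(4,9), bases: C(9,4) = 126.
|B(M*)| = 120 * 126 = 15120.

15120


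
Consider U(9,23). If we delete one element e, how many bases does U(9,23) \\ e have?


Deleting e from U(9,23) gives U(9,22) since n > r.
Bases of U(9,22) = C(22,9) = 22! / (9! * 13!) = 497420.

497420


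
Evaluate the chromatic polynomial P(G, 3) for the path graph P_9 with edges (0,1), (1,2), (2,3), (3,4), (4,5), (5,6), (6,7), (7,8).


P(P_9, k) = k * (k-1)^(8).
P(3) = 3 * 2^8 = 3 * 256 = 768.

768


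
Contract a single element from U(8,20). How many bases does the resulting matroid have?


Contracting e from U(8,20) gives U(7,19).
Bases of U(7,19) = C(19,7) = 50388.

50388


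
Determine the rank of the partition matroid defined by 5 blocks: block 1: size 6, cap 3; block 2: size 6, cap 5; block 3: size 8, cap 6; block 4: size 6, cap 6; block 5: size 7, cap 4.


Rank of a partition matroid = sum of min(|Si|, ci) for each block.
= min(6,3) + min(6,5) + min(8,6) + min(6,6) + min(7,4)
= 3 + 5 + 6 + 6 + 4
= 24.

24


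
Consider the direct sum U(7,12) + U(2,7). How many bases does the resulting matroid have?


Bases of a direct sum M1 + M2: |B| = |B(M1)| * |B(M2)|.
|B(U(7,12))| = C(12,7) = 792.
|B(U(2,7))| = C(7,2) = 21.
Total bases = 792 * 21 = 16632.

16632


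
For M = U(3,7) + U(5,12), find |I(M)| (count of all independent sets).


For a direct sum, |I(M1+M2)| = |I(M1)| * |I(M2)|.
|I(U(3,7))| = sum C(7,k) for k=0..3 = 64.
|I(U(5,12))| = sum C(12,k) for k=0..5 = 1586.
Total = 64 * 1586 = 101504.

101504


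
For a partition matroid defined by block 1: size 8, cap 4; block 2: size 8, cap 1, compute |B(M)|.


A basis picks exactly ci elements from block i.
Number of bases = product of C(|Si|, ci).
= C(8,4) * C(8,1)
= 70 * 8
= 560.

560


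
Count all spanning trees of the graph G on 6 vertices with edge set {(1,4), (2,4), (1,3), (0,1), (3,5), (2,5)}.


By Kirchhoff's matrix tree theorem, the number of spanning trees equals
the determinant of any cofactor of the Laplacian matrix L.
G has 6 vertices and 6 edges.
Computing the (5 x 5) cofactor determinant gives 5.

5


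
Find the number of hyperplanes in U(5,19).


Hyperplanes of U(5,19) are flats of rank 4.
In a uniform matroid, these are exactly the (4)-element subsets.
Count = C(19,4) = 19! / (4! * 15!) = 3876.

3876


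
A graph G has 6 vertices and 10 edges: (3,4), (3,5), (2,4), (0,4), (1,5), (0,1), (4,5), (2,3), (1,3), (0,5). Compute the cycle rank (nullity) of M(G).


Cycle rank (nullity) = |E| - r(M) = |E| - (|V| - c).
|E| = 10, |V| = 6, c = 1.
Nullity = 10 - (6 - 1) = 10 - 5 = 5.

5


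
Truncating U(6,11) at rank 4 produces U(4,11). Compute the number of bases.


Truncating U(6,11) to rank 4 gives U(4,11).
Bases of U(4,11) are all 4-element subsets of 11 elements.
Number of bases = C(11,4) = (11 * 10 * 9 * 8) / (1 * 2 * 3 * 4) = 330.

330


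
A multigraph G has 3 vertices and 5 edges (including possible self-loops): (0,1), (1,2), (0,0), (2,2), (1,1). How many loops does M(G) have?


In a graphic matroid, a loop is a self-loop edge (u,u) with rank 0.
Examining all 5 edges for self-loops...
Self-loops found: (0,0), (2,2), (1,1)
Number of loops = 3.

3


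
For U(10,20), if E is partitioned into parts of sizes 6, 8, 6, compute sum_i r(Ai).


r(Ai) = min(|Ai|, 10) for each part.
Sum = min(6,10) + min(8,10) + min(6,10)
    = 6 + 8 + 6
    = 20.

20


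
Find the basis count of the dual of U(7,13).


The dual of U(r,n) is U(n-r, n) = U(6,13).
Bases of U(6,13) are all (6)-element subsets.
|B(M*)| = (13 choose 6) = 1716.

1716


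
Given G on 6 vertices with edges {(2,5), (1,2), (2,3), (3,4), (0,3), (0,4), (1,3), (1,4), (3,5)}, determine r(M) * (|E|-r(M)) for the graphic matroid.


r(M) = |V| - c = 6 - 1 = 5.
nullity = |E| - r(M) = 9 - 5 = 4.
Product = 5 * 4 = 20.

20


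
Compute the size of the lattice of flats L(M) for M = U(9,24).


Flats of U(9,24): every subset of size < 9 is a flat, plus E itself.
Count = (24 choose 0) + (24 choose 1) + (24 choose 2) + (24 choose 3) + (24 choose 4) + (24 choose 5) + (24 choose 6) + (24 choose 7) + (24 choose 8) + 1
     = 1 + 24 + 276 + 2024 + 10626 + 42504 + 134596 + 346104 + 735471 + 1
     = 1271627.

1271627


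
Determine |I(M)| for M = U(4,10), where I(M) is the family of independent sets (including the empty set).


Independent sets of U(4,10) are all subsets of size <= 4.
Count = (10 choose 0) + (10 choose 1) + (10 choose 2) + (10 choose 3) + (10 choose 4)
     = 1 + 10 + 45 + 120 + 210
     = 386.

386


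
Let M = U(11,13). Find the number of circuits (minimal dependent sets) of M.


In U(11,13), circuits are the (12)-element subsets.
Any set of 12 elements is dependent, and removing any one element gives
an independent set of size 11, so it is a minimal dependent set.
Number of circuits = C(13,12) = 13.

13


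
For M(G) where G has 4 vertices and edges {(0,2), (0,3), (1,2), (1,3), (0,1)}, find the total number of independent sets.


An independent set in a graphic matroid is an acyclic edge subset.
G has 4 vertices and 5 edges.
Enumerate all 2^5 = 32 subsets, checking for acyclicity.
Total independent sets = 24.

24


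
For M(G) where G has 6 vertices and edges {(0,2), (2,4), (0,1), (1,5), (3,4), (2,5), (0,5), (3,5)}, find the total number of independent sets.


An independent set in a graphic matroid is an acyclic edge subset.
G has 6 vertices and 8 edges.
Enumerate all 2^8 = 256 subsets, checking for acyclicity.
Total independent sets = 178.

178


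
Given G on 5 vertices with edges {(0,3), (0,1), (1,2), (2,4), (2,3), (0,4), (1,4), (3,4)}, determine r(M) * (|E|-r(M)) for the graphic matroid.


r(M) = |V| - c = 5 - 1 = 4.
nullity = |E| - r(M) = 8 - 4 = 4.
Product = 4 * 4 = 16.

16


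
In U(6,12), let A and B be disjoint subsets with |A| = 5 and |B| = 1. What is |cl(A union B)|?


|A union B| = 5 + 1 = 6 (disjoint).
In U(6,12), cl(S) = S if |S| < 6, else cl(S) = E.
Since 6 >= 6, cl(A union B) = E.
|cl(A union B)| = 12.

12


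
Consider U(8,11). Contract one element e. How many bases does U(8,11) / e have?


Contracting e from U(8,11) gives U(7,10).
Bases of U(7,10) = C(10,7) = 10! / (7! * 3!) = 120.

120


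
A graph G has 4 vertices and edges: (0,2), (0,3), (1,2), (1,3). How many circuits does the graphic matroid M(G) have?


A circuit in a graphic matroid = edge set of a simple cycle.
G has 4 vertices and 4 edges.
Enumerating all minimal edge subsets forming cycles...
Total circuits found: 1.

1


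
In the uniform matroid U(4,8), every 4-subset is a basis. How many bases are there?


Bases of U(4,8) are all 4-element subsets of the 8-element ground set.
Number of bases = C(8,4).
(8 choose 4) = 70.

70


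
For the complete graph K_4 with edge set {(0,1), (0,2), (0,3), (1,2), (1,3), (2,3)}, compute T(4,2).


T(K_4; x,y) = x^3 + 3x^2 + 4xy + 2x + y^3 + 3y^2 + 2y.
Substituting x=4, y=2:
= 64 + 48 + 32 + 8 + 8 + 12 + 4
= 176.

176


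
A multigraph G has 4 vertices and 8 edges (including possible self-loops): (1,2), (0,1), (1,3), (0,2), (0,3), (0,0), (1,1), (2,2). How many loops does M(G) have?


In a graphic matroid, a loop is a self-loop edge (u,u) with rank 0.
Examining all 8 edges for self-loops...
Self-loops found: (0,0), (1,1), (2,2)
Number of loops = 3.

3


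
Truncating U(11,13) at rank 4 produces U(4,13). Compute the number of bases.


Truncating U(11,13) to rank 4 gives U(4,13).
Bases of U(4,13) are all 4-element subsets of 13 elements.
Number of bases = C(13,4) = (13 * 12 * 11 * 10) / (1 * 2 * 3 * 4) = 715.

715


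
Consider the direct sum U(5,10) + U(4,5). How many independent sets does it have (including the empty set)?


For a direct sum, |I(M1+M2)| = |I(M1)| * |I(M2)|.
|I(U(5,10))| = sum C(10,k) for k=0..5 = 638.
|I(U(4,5))| = sum C(5,k) for k=0..4 = 31.
Total = 638 * 31 = 19778.

19778


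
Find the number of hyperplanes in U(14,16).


Hyperplanes of U(14,16) are flats of rank 13.
In a uniform matroid, these are exactly the (13)-element subsets.
Count = C(16,13) = 16! / (13! * 3!) = 560.

560


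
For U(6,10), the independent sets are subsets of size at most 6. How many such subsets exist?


Independent sets of U(6,10) are all subsets of size <= 6.
Count = C(10,0) + C(10,1) + C(10,2) + C(10,3) + C(10,4) + C(10,5) + C(10,6)
     = 1 + 10 + 45 + 120 + 210 + 252 + 210
     = 848.

848


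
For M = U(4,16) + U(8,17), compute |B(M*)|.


(M1+M2)* = M1* + M2*.
M1* = U(12,16), bases: C(16,12) = 1820.
M2* = U(9,17), bases: C(17,9) = 24310.
|B(M*)| = 1820 * 24310 = 44244200.

44244200


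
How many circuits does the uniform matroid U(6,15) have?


In U(6,15), circuits are the (7)-element subsets.
Any set of 7 elements is dependent, and removing any one element gives
an independent set of size 6, so it is a minimal dependent set.
Number of circuits = (15 choose 7) = 6435.

6435


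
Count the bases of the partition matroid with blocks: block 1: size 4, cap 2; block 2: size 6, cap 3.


A basis picks exactly ci elements from block i.
Number of bases = product of C(|Si|, ci).
= C(4,2) * C(6,3)
= 6 * 20
= 120.

120


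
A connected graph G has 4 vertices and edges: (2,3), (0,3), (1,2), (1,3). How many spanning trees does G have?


By Kirchhoff's matrix tree theorem, the number of spanning trees equals
the determinant of any cofactor of the Laplacian matrix L.
G has 4 vertices and 4 edges.
Computing the (3 x 3) cofactor determinant gives 3.

3


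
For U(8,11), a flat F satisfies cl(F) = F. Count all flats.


Flats of U(8,11): every subset of size < 8 is a flat, plus E itself.
Count = C(11,0) + C(11,1) + C(11,2) + C(11,3) + C(11,4) + C(11,5) + C(11,6) + C(11,7) + 1
     = 1 + 11 + 55 + 165 + 330 + 462 + 462 + 330 + 1
     = 1817.

1817


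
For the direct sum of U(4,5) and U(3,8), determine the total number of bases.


Bases of a direct sum M1 + M2: |B| = |B(M1)| * |B(M2)|.
|B(U(4,5))| = C(5,4) = 5.
|B(U(3,8))| = C(8,3) = 56.
Total bases = 5 * 56 = 280.

280


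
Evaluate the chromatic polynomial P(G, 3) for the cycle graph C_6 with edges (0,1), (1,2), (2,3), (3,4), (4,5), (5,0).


P(C_6, k) = (k-1)^6 + (-1)^6*(k-1).
P(3) = (2)^6 + 2
= 64 + 2 = 66.

66


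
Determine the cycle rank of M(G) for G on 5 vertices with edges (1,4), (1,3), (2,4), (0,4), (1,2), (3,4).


Cycle rank (nullity) = |E| - r(M) = |E| - (|V| - c).
|E| = 6, |V| = 5, c = 1.
Nullity = 6 - (5 - 1) = 6 - 4 = 2.

2


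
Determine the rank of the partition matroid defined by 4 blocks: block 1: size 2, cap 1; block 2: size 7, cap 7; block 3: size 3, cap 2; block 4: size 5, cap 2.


Rank of a partition matroid = sum of min(|Si|, ci) for each block.
= min(2,1) + min(7,7) + min(3,2) + min(5,2)
= 1 + 7 + 2 + 2
= 12.

12


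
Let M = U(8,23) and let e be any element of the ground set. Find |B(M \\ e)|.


Deleting e from U(8,23) gives U(8,22) since n > r.
Bases of U(8,22) = (22 choose 8) = 319770.

319770


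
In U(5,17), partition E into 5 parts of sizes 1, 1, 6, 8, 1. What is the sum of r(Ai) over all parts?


r(Ai) = min(|Ai|, 5) for each part.
Sum = min(1,5) + min(1,5) + min(6,5) + min(8,5) + min(1,5)
    = 1 + 1 + 5 + 5 + 1
    = 13.

13


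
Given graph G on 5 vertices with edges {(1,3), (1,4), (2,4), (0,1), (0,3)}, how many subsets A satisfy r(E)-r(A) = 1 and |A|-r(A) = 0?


R(x,y) = sum over A in 2^E of x^(r(E)-r(A)) * y^(|A|-r(A)).
G has 5 vertices, 5 edges. r(E) = 4.
Enumerate all 2^5 = 32 subsets.
Count subsets with r(E)-r(A)=1 and |A|-r(A)=0: 9.

9


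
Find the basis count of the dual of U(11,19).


The dual of U(r,n) is U(n-r, n) = U(8,19).
Bases of U(8,19) are all (8)-element subsets.
|B(M*)| = (19 choose 8) = 75582.

75582


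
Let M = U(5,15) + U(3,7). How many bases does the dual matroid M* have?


(M1+M2)* = M1* + M2*.
M1* = U(10,15), bases: C(15,10) = 3003.
M2* = U(4,7), bases: C(7,4) = 35.
|B(M*)| = 3003 * 35 = 105105.

105105


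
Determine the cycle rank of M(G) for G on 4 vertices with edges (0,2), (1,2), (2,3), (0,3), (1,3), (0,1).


Cycle rank (nullity) = |E| - r(M) = |E| - (|V| - c).
|E| = 6, |V| = 4, c = 1.
Nullity = 6 - (4 - 1) = 6 - 3 = 3.

3


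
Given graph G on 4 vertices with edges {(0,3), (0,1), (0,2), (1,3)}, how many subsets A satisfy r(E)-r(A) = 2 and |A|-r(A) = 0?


R(x,y) = sum over A in 2^E of x^(r(E)-r(A)) * y^(|A|-r(A)).
G has 4 vertices, 4 edges. r(E) = 3.
Enumerate all 2^4 = 16 subsets.
Count subsets with r(E)-r(A)=2 and |A|-r(A)=0: 4.

4


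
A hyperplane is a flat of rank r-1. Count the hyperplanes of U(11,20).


Hyperplanes of U(11,20) are flats of rank 10.
In a uniform matroid, these are exactly the (10)-element subsets.
Count = C(20,10) = 20! / (10! * 10!) = 184756.

184756


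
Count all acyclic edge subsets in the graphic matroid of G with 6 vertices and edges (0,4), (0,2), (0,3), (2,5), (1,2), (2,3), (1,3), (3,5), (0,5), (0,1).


An independent set in a graphic matroid is an acyclic edge subset.
G has 6 vertices and 10 edges.
Enumerate all 2^10 = 1024 subsets, checking for acyclicity.
Total independent sets = 396.

396


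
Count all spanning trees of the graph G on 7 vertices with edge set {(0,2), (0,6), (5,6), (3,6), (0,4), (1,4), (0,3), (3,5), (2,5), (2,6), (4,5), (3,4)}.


By Kirchhoff's matrix tree theorem, the number of spanning trees equals
the determinant of any cofactor of the Laplacian matrix L.
G has 7 vertices and 12 edges.
Computing the (6 x 6) cofactor determinant gives 224.

224


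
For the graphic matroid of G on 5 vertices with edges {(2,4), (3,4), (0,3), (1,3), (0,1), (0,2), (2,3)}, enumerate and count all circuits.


A circuit in a graphic matroid = edge set of a simple cycle.
G has 5 vertices and 7 edges.
Enumerating all minimal edge subsets forming cycles...
Total circuits found: 6.

6


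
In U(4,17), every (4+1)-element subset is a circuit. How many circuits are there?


In U(4,17), circuits are the (5)-element subsets.
Any set of 5 elements is dependent, and removing any one element gives
an independent set of size 4, so it is a minimal dependent set.
Number of circuits = C(17,5) = 17! / (5! * 12!) = 6188.

6188


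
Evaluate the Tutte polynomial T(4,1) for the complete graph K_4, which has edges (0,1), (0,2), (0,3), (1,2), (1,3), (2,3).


T(K_4; x,y) = x^3 + 3x^2 + 4xy + 2x + y^3 + 3y^2 + 2y.
Substituting x=4, y=1:
= 64 + 48 + 16 + 8 + 1 + 3 + 2
= 142.

142


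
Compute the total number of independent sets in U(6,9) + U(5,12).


For a direct sum, |I(M1+M2)| = |I(M1)| * |I(M2)|.
|I(U(6,9))| = sum C(9,k) for k=0..6 = 466.
|I(U(5,12))| = sum C(12,k) for k=0..5 = 1586.
Total = 466 * 1586 = 739076.

739076


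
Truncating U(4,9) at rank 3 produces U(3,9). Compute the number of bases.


Truncating U(4,9) to rank 3 gives U(3,9).
Bases of U(3,9) are all 3-element subsets of 9 elements.
Number of bases = (9 choose 3) = 84.

84


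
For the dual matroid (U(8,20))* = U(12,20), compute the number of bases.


The dual of U(r,n) is U(n-r, n) = U(12,20).
Bases of U(12,20) are all (12)-element subsets.
|B(M*)| = (20 choose 12) = 125970.

125970


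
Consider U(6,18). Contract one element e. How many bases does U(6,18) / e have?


Contracting e from U(6,18) gives U(5,17).
Bases of U(5,17) = C(17,5) = 17! / (5! * 12!) = 6188.

6188


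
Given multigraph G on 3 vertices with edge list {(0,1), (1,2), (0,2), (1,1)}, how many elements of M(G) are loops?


In a graphic matroid, a loop is a self-loop edge (u,u) with rank 0.
Examining all 4 edges for self-loops...
Self-loops found: (1,1)
Number of loops = 1.

1


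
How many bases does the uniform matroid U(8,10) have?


Bases of U(8,10) are all 8-element subsets of the 10-element ground set.
Number of bases = C(10,8).
C(10,8) = 10! / (8! * 2!) = 45.

45


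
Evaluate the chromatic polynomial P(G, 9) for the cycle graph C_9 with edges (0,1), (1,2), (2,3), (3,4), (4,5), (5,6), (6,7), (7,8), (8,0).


P(C_9, k) = (k-1)^9 + (-1)^9*(k-1).
P(9) = (8)^9 - 8
= 134217728 - 8 = 134217720.

134217720


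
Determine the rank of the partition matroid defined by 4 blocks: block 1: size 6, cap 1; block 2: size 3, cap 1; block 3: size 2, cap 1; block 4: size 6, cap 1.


Rank of a partition matroid = sum of min(|Si|, ci) for each block.
= min(6,1) + min(3,1) + min(2,1) + min(6,1)
= 1 + 1 + 1 + 1
= 4.

4


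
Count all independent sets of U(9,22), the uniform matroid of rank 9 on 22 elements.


Independent sets of U(9,22) are all subsets of size <= 9.
Count = C(22,0) + C(22,1) + C(22,2) + C(22,3) + C(22,4) + C(22,5) + C(22,6) + C(22,7) + C(22,8) + C(22,9)
     = 1 + 22 + 231 + 1540 + 7315 + 26334 + 74613 + 170544 + 319770 + 497420
     = 1097790.

1097790


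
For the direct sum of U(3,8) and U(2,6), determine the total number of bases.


Bases of a direct sum M1 + M2: |B| = |B(M1)| * |B(M2)|.
|B(U(3,8))| = C(8,3) = 56.
|B(U(2,6))| = C(6,2) = 15.
Total bases = 56 * 15 = 840.

840


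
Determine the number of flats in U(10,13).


Flats of U(10,13): every subset of size < 10 is a flat, plus E itself.
Count = (13 choose 0) + (13 choose 1) + (13 choose 2) + (13 choose 3) + (13 choose 4) + (13 choose 5) + (13 choose 6) + (13 choose 7) + (13 choose 8) + (13 choose 9) + 1
     = 1 + 13 + 78 + 286 + 715 + 1287 + 1716 + 1716 + 1287 + 715 + 1
     = 7815.

7815


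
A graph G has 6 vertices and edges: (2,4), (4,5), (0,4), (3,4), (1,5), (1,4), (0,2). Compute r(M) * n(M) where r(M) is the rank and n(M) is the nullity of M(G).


r(M) = |V| - c = 6 - 1 = 5.
nullity = |E| - r(M) = 7 - 5 = 2.
Product = 5 * 2 = 10.

10


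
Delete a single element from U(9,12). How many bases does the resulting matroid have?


Deleting e from U(9,12) gives U(9,11) since n > r.
Bases of U(9,11) = C(11,9) = 11! / (9! * 2!) = 55.

55


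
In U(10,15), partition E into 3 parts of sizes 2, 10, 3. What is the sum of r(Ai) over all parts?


r(Ai) = min(|Ai|, 10) for each part.
Sum = min(2,10) + min(10,10) + min(3,10)
    = 2 + 10 + 3
    = 15.

15


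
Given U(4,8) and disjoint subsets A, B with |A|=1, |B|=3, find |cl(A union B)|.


|A union B| = 1 + 3 = 4 (disjoint).
In U(4,8), cl(S) = S if |S| < 4, else cl(S) = E.
Since 4 >= 4, cl(A union B) = E.
|cl(A union B)| = 8.

8


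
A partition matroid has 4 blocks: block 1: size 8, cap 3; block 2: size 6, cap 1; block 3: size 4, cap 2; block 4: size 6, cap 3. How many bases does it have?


A basis picks exactly ci elements from block i.
Number of bases = product of C(|Si|, ci).
= C(8,3) * C(6,1) * C(4,2) * C(6,3)
= 56 * 6 * 6 * 20
= 40320.

40320


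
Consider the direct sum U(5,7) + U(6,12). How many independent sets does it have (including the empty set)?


For a direct sum, |I(M1+M2)| = |I(M1)| * |I(M2)|.
|I(U(5,7))| = sum C(7,k) for k=0..5 = 120.
|I(U(6,12))| = sum C(12,k) for k=0..6 = 2510.
Total = 120 * 2510 = 301200.

301200


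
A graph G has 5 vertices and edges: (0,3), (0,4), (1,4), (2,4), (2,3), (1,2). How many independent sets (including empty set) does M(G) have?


An independent set in a graphic matroid is an acyclic edge subset.
G has 5 vertices and 6 edges.
Enumerate all 2^6 = 64 subsets, checking for acyclicity.
Total independent sets = 52.

52


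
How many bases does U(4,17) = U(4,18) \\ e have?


Deleting e from U(4,18) gives U(4,17) since n > r.
Bases of U(4,17) = (17 choose 4) = 2380.

2380


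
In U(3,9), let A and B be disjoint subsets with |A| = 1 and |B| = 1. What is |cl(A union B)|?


|A union B| = 1 + 1 = 2 (disjoint).
In U(3,9), cl(S) = S if |S| < 3, else cl(S) = E.
Since 2 < 3, cl(A union B) = A union B.
|cl(A union B)| = 2.

2


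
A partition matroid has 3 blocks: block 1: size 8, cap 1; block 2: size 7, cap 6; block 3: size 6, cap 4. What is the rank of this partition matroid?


Rank of a partition matroid = sum of min(|Si|, ci) for each block.
= min(8,1) + min(7,6) + min(6,4)
= 1 + 6 + 4
= 11.

11


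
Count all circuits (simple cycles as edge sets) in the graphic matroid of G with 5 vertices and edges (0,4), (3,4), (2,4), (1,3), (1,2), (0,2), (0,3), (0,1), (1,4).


A circuit in a graphic matroid = edge set of a simple cycle.
G has 5 vertices and 9 edges.
Enumerating all minimal edge subsets forming cycles...
Total circuits found: 22.

22


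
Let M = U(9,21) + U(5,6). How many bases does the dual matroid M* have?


(M1+M2)* = M1* + M2*.
M1* = U(12,21), bases: C(21,12) = 293930.
M2* = U(1,6), bases: C(6,1) = 6.
|B(M*)| = 293930 * 6 = 1763580.

1763580


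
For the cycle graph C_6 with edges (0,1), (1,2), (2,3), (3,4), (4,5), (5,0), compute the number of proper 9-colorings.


P(C_6, k) = (k-1)^6 + (-1)^6*(k-1).
P(9) = (8)^6 + 8
= 262144 + 8 = 262152.

262152


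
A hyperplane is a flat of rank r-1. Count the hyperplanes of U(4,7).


Hyperplanes of U(4,7) are flats of rank 3.
In a uniform matroid, these are exactly the (3)-element subsets.
Count = (7 choose 3) = 35.

35


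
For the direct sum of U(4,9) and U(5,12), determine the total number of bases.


Bases of a direct sum M1 + M2: |B| = |B(M1)| * |B(M2)|.
|B(U(4,9))| = C(9,4) = 126.
|B(U(5,12))| = C(12,5) = 792.
Total bases = 126 * 792 = 99792.

99792


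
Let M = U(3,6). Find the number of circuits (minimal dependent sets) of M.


In U(3,6), circuits are the (4)-element subsets.
Any set of 4 elements is dependent, and removing any one element gives
an independent set of size 3, so it is a minimal dependent set.
Number of circuits = C(6,4) = (6 * 5 * 4 * 3) / (1 * 2 * 3 * 4) = 15.

15


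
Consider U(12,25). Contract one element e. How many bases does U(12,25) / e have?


Contracting e from U(12,25) gives U(11,24).
Bases of U(11,24) = C(24,11) = 2496144.

2496144


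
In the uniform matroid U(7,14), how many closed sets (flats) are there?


Flats of U(7,14): every subset of size < 7 is a flat, plus E itself.
Count = (14 choose 0) + (14 choose 1) + (14 choose 2) + (14 choose 3) + (14 choose 4) + (14 choose 5) + (14 choose 6) + 1
     = 1 + 14 + 91 + 364 + 1001 + 2002 + 3003 + 1
     = 6477.

6477


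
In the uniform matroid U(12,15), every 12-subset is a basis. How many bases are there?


Bases of U(12,15) are all 12-element subsets of the 15-element ground set.
Number of bases = C(15,12).
C(15,12) = 455.

455


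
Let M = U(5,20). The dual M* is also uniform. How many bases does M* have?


The dual of U(r,n) is U(n-r, n) = U(15,20).
Bases of U(15,20) are all (15)-element subsets.
|B(M*)| = C(20,15) = 20! / (15! * 5!) = 15504.

15504


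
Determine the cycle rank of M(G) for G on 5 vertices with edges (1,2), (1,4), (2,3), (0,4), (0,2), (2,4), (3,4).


Cycle rank (nullity) = |E| - r(M) = |E| - (|V| - c).
|E| = 7, |V| = 5, c = 1.
Nullity = 7 - (5 - 1) = 7 - 4 = 3.

3


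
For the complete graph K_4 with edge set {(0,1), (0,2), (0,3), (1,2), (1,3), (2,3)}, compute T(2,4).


T(K_4; x,y) = x^3 + 3x^2 + 4xy + 2x + y^3 + 3y^2 + 2y.
Substituting x=2, y=4:
= 8 + 12 + 32 + 4 + 64 + 48 + 8
= 176.

176


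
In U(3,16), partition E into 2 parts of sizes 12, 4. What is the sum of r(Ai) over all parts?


r(Ai) = min(|Ai|, 3) for each part.
Sum = min(12,3) + min(4,3)
    = 3 + 3
    = 6.

6


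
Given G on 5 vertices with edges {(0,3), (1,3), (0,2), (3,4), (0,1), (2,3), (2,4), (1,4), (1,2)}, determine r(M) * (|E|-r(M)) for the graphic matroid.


r(M) = |V| - c = 5 - 1 = 4.
nullity = |E| - r(M) = 9 - 4 = 5.
Product = 4 * 5 = 20.

20


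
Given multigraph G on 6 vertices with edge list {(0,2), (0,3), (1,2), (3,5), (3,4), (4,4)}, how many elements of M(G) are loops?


In a graphic matroid, a loop is a self-loop edge (u,u) with rank 0.
Examining all 6 edges for self-loops...
Self-loops found: (4,4)
Number of loops = 1.

1


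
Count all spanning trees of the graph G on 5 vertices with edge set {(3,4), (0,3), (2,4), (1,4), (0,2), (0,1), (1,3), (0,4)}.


By Kirchhoff's matrix tree theorem, the number of spanning trees equals
the determinant of any cofactor of the Laplacian matrix L.
G has 5 vertices and 8 edges.
Computing the (4 x 4) cofactor determinant gives 40.

40


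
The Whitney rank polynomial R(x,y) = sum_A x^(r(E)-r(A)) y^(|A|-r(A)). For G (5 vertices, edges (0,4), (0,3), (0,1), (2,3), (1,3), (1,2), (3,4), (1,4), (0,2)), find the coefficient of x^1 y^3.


R(x,y) = sum over A in 2^E of x^(r(E)-r(A)) * y^(|A|-r(A)).
G has 5 vertices, 9 edges. r(E) = 4.
Enumerate all 2^9 = 512 subsets.
Count subsets with r(E)-r(A)=1 and |A|-r(A)=3: 2.

2


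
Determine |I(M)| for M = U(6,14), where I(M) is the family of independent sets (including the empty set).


Independent sets of U(6,14) are all subsets of size <= 6.
Count = (14 choose 0) + (14 choose 1) + (14 choose 2) + (14 choose 3) + (14 choose 4) + (14 choose 5) + (14 choose 6)
     = 1 + 14 + 91 + 364 + 1001 + 2002 + 3003
     = 6476.

6476


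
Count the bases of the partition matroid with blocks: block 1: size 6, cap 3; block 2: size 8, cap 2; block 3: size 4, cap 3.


A basis picks exactly ci elements from block i.
Number of bases = product of C(|Si|, ci).
= C(6,3) * C(8,2) * C(4,3)
= 20 * 28 * 4
= 2240.

2240


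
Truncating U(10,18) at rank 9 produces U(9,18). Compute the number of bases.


Truncating U(10,18) to rank 9 gives U(9,18).
Bases of U(9,18) are all 9-element subsets of 18 elements.
Number of bases = (18 choose 9) = 48620.

48620


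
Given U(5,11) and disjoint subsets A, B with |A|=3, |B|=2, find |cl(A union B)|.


|A union B| = 3 + 2 = 5 (disjoint).
In U(5,11), cl(S) = S if |S| < 5, else cl(S) = E.
Since 5 >= 5, cl(A union B) = E.
|cl(A union B)| = 11.

11


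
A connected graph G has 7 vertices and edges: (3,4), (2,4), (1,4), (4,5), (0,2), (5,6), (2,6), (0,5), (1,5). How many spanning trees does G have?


By Kirchhoff's matrix tree theorem, the number of spanning trees equals
the determinant of any cofactor of the Laplacian matrix L.
G has 7 vertices and 9 edges.
Computing the (6 x 6) cofactor determinant gives 32.

32


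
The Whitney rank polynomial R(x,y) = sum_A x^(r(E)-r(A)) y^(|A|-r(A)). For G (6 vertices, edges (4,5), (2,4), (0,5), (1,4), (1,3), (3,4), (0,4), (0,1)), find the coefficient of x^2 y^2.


R(x,y) = sum over A in 2^E of x^(r(E)-r(A)) * y^(|A|-r(A)).
G has 6 vertices, 8 edges. r(E) = 5.
Enumerate all 2^8 = 256 subsets.
Count subsets with r(E)-r(A)=2 and |A|-r(A)=2: 2.

2


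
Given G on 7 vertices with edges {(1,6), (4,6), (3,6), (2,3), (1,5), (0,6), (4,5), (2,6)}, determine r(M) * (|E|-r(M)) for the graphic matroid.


r(M) = |V| - c = 7 - 1 = 6.
nullity = |E| - r(M) = 8 - 6 = 2.
Product = 6 * 2 = 12.

12


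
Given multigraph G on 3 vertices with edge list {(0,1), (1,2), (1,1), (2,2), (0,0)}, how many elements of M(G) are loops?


In a graphic matroid, a loop is a self-loop edge (u,u) with rank 0.
Examining all 5 edges for self-loops...
Self-loops found: (1,1), (2,2), (0,0)
Number of loops = 3.

3


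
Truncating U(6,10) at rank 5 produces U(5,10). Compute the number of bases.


Truncating U(6,10) to rank 5 gives U(5,10).
Bases of U(5,10) are all 5-element subsets of 10 elements.
Number of bases = C(10,5) = 252.

252


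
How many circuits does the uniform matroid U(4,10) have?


In U(4,10), circuits are the (5)-element subsets.
Any set of 5 elements is dependent, and removing any one element gives
an independent set of size 4, so it is a minimal dependent set.
Number of circuits = (10 choose 5) = 252.

252


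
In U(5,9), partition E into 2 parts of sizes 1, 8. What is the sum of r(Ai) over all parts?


r(Ai) = min(|Ai|, 5) for each part.
Sum = min(1,5) + min(8,5)
    = 1 + 5
    = 6.

6


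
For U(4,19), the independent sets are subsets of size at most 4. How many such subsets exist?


Independent sets of U(4,19) are all subsets of size <= 4.
Count = C(19,0) + C(19,1) + C(19,2) + C(19,3) + C(19,4)
     = 1 + 19 + 171 + 969 + 3876
     = 5036.

5036


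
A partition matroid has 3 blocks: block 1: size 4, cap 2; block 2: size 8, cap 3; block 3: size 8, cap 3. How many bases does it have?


A basis picks exactly ci elements from block i.
Number of bases = product of C(|Si|, ci).
= C(4,2) * C(8,3) * C(8,3)
= 6 * 56 * 56
= 18816.

18816


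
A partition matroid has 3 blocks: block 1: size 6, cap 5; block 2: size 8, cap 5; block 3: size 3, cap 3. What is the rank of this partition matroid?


Rank of a partition matroid = sum of min(|Si|, ci) for each block.
= min(6,5) + min(8,5) + min(3,3)
= 5 + 5 + 3
= 13.

13


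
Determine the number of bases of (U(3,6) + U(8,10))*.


(M1+M2)* = M1* + M2*.
M1* = U(3,6), bases: C(6,3) = 20.
M2* = U(2,10), bases: C(10,2) = 45.
|B(M*)| = 20 * 45 = 900.

900


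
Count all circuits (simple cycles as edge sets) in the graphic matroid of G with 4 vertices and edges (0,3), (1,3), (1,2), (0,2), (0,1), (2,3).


A circuit in a graphic matroid = edge set of a simple cycle.
G has 4 vertices and 6 edges.
Enumerating all minimal edge subsets forming cycles...
Total circuits found: 7.

7


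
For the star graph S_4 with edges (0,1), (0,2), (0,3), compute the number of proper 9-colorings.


P(tree, k) = k * (k-1)^(3) for any tree on 4 vertices.
P(9) = 9 * 8^3 = 9 * 512 = 4608.

4608


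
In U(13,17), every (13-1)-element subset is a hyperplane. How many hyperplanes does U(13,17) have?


Hyperplanes of U(13,17) are flats of rank 12.
In a uniform matroid, these are exactly the (12)-element subsets.
Count = C(17,12) = 6188.

6188


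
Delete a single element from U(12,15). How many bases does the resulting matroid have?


Deleting e from U(12,15) gives U(12,14) since n > r.
Bases of U(12,14) = (14 choose 12) = 91.

91


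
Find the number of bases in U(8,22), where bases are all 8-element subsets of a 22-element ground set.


Bases of U(8,22) are all 8-element subsets of the 22-element ground set.
Number of bases = C(22,8).
C(22,8) = 22! / (8! * 14!) = 319770.

319770


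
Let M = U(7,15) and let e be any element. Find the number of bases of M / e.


Contracting e from U(7,15) gives U(6,14).
Bases of U(6,14) = C(14,6) = 3003.

3003


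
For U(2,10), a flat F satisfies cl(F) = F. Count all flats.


Flats of U(2,10): every subset of size < 2 is a flat, plus E itself.
Count = C(10,0) + C(10,1) + 1
     = 1 + 10 + 1
     = 12.

12


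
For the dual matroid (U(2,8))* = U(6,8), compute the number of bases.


The dual of U(r,n) is U(n-r, n) = U(6,8).
Bases of U(6,8) are all (6)-element subsets.
|B(M*)| = C(8,6) = 28.

28


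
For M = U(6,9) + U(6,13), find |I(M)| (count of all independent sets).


For a direct sum, |I(M1+M2)| = |I(M1)| * |I(M2)|.
|I(U(6,9))| = sum C(9,k) for k=0..6 = 466.
|I(U(6,13))| = sum C(13,k) for k=0..6 = 4096.
Total = 466 * 4096 = 1908736.

1908736


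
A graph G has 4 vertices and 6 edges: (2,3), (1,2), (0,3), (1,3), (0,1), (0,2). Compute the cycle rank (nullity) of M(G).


Cycle rank (nullity) = |E| - r(M) = |E| - (|V| - c).
|E| = 6, |V| = 4, c = 1.
Nullity = 6 - (4 - 1) = 6 - 3 = 3.

3


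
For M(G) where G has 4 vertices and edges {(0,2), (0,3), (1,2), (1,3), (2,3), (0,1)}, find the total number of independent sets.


An independent set in a graphic matroid is an acyclic edge subset.
G has 4 vertices and 6 edges.
Enumerate all 2^6 = 64 subsets, checking for acyclicity.
Total independent sets = 38.

38


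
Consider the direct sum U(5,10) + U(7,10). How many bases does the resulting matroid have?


Bases of a direct sum M1 + M2: |B| = |B(M1)| * |B(M2)|.
|B(U(5,10))| = C(10,5) = 252.
|B(U(7,10))| = C(10,7) = 120.
Total bases = 252 * 120 = 30240.

30240


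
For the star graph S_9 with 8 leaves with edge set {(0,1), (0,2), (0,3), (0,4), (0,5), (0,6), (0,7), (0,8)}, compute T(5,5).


A star on 9 vertices is a tree with 8 edges.
T(x,y) = x^(8) for any tree.
T(5,5) = 5^8 = 390625.

390625


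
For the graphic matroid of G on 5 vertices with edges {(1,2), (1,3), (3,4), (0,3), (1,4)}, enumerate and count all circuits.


A circuit in a graphic matroid = edge set of a simple cycle.
G has 5 vertices and 5 edges.
Enumerating all minimal edge subsets forming cycles...
Total circuits found: 1.

1


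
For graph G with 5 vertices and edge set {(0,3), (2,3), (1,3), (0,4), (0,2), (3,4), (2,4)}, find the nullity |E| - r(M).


Cycle rank (nullity) = |E| - r(M) = |E| - (|V| - c).
|E| = 7, |V| = 5, c = 1.
Nullity = 7 - (5 - 1) = 7 - 4 = 3.

3


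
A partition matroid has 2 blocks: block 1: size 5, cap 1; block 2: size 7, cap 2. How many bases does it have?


A basis picks exactly ci elements from block i.
Number of bases = product of C(|Si|, ci).
= C(5,1) * C(7,2)
= 5 * 21
= 105.

105


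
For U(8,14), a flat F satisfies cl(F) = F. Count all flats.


Flats of U(8,14): every subset of size < 8 is a flat, plus E itself.
Count = (14 choose 0) + (14 choose 1) + (14 choose 2) + (14 choose 3) + (14 choose 4) + (14 choose 5) + (14 choose 6) + (14 choose 7) + 1
     = 1 + 14 + 91 + 364 + 1001 + 2002 + 3003 + 3432 + 1
     = 9909.

9909


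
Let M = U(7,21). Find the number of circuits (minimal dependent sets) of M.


In U(7,21), circuits are the (8)-element subsets.
Any set of 8 elements is dependent, and removing any one element gives
an independent set of size 7, so it is a minimal dependent set.
Number of circuits = C(21,8) = 21! / (8! * 13!) = 203490.

203490


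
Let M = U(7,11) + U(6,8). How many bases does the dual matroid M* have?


(M1+M2)* = M1* + M2*.
M1* = U(4,11), bases: C(11,4) = 330.
M2* = U(2,8), bases: C(8,2) = 28.
|B(M*)| = 330 * 28 = 9240.

9240


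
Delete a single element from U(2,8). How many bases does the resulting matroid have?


Deleting e from U(2,8) gives U(2,7) since n > r.
Bases of U(2,7) = C(7,2) = 7! / (2! * 5!) = 21.

21


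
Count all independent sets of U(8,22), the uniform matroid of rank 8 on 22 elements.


Independent sets of U(8,22) are all subsets of size <= 8.
Count = (22 choose 0) + (22 choose 1) + (22 choose 2) + (22 choose 3) + (22 choose 4) + (22 choose 5) + (22 choose 6) + (22 choose 7) + (22 choose 8)
     = 1 + 22 + 231 + 1540 + 7315 + 26334 + 74613 + 170544 + 319770
     = 600370.

600370


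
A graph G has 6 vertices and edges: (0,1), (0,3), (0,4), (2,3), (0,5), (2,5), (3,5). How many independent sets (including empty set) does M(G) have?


An independent set in a graphic matroid is an acyclic edge subset.
G has 6 vertices and 7 edges.
Enumerate all 2^7 = 128 subsets, checking for acyclicity.
Total independent sets = 96.

96


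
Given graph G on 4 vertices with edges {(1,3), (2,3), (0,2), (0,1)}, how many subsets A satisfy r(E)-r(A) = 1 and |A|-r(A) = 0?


R(x,y) = sum over A in 2^E of x^(r(E)-r(A)) * y^(|A|-r(A)).
G has 4 vertices, 4 edges. r(E) = 3.
Enumerate all 2^4 = 16 subsets.
Count subsets with r(E)-r(A)=1 and |A|-r(A)=0: 6.

6


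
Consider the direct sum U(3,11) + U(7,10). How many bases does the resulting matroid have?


Bases of a direct sum M1 + M2: |B| = |B(M1)| * |B(M2)|.
|B(U(3,11))| = C(11,3) = 165.
|B(U(7,10))| = C(10,7) = 120.
Total bases = 165 * 120 = 19800.

19800


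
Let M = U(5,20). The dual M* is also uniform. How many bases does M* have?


The dual of U(r,n) is U(n-r, n) = U(15,20).
Bases of U(15,20) are all (15)-element subsets.
|B(M*)| = (20 choose 15) = 15504.

15504


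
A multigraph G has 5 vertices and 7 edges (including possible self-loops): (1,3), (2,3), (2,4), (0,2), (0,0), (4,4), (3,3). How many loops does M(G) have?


In a graphic matroid, a loop is a self-loop edge (u,u) with rank 0.
Examining all 7 edges for self-loops...
Self-loops found: (0,0), (4,4), (3,3)
Number of loops = 3.

3


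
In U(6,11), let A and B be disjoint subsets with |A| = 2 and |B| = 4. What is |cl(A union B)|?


|A union B| = 2 + 4 = 6 (disjoint).
In U(6,11), cl(S) = S if |S| < 6, else cl(S) = E.
Since 6 >= 6, cl(A union B) = E.
|cl(A union B)| = 11.

11


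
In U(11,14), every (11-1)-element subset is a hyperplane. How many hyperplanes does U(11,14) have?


Hyperplanes of U(11,14) are flats of rank 10.
In a uniform matroid, these are exactly the (10)-element subsets.
Count = (14 choose 10) = 1001.

1001


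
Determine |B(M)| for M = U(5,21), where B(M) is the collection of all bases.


Bases of U(5,21) are all 5-element subsets of the 21-element ground set.
Number of bases = C(21,5).
C(21,5) = 20349.

20349


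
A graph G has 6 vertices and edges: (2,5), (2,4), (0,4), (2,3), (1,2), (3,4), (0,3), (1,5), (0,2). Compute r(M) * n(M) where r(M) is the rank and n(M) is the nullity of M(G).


r(M) = |V| - c = 6 - 1 = 5.
nullity = |E| - r(M) = 9 - 5 = 4.
Product = 5 * 4 = 20.

20


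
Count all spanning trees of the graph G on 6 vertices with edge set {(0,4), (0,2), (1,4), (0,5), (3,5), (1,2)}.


By Kirchhoff's matrix tree theorem, the number of spanning trees equals
the determinant of any cofactor of the Laplacian matrix L.
G has 6 vertices and 6 edges.
Computing the (5 x 5) cofactor determinant gives 4.

4


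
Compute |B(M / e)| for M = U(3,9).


Contracting e from U(3,9) gives U(2,8).
Bases of U(2,8) = C(8,2) = (8 * 7) / (1 * 2) = 28.

28


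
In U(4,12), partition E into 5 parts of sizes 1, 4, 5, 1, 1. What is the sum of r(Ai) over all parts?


r(Ai) = min(|Ai|, 4) for each part.
Sum = min(1,4) + min(4,4) + min(5,4) + min(1,4) + min(1,4)
    = 1 + 4 + 4 + 1 + 1
    = 11.

11


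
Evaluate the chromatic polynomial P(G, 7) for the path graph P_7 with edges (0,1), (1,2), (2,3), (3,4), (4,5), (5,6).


P(P_7, k) = k * (k-1)^(6).
P(7) = 7 * 6^6 = 7 * 46656 = 326592.

326592


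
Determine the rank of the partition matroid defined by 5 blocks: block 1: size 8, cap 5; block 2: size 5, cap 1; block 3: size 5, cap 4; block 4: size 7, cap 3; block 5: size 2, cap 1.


Rank of a partition matroid = sum of min(|Si|, ci) for each block.
= min(8,5) + min(5,1) + min(5,4) + min(7,3) + min(2,1)
= 5 + 1 + 4 + 3 + 1
= 14.

14
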